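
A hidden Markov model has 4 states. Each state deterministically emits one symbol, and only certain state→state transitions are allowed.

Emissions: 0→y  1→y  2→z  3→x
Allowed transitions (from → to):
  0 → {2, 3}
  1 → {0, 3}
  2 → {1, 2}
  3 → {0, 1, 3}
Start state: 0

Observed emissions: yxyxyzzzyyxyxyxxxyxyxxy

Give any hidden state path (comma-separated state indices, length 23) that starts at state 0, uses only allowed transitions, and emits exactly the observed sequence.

0,3,0,3,0,2,2,2,1,0,3,1,3,1,3,3,3,1,3,1,3,3,1

  pos 0: y in {0,1}, choose 0; start
  pos 1: x in {3}, choose 3; 0->3 ok
  pos 2: y in {0,1}, choose 0; 3->0 ok
  pos 3: x in {3}, choose 3; 0->3 ok
  pos 4: y in {0,1}, choose 0; 3->0 ok
  pos 5: z in {2}, choose 2; 0->2 ok
  pos 6: z in {2}, choose 2; 2->2 ok
  pos 7: z in {2}, choose 2; 2->2 ok
  pos 8: y in {0,1}, choose 1; 2->1 ok
  pos 9: y in {0,1}, choose 0; 1->0 ok
  pos 10: x in {3}, choose 3; 0->3 ok
  pos 11: y in {0,1}, choose 1; 3->1 ok
  pos 12: x in {3}, choose 3; 1->3 ok
  pos 13: y in {0,1}, choose 1; 3->1 ok
  pos 14: x in {3}, choose 3; 1->3 ok
  pos 15: x in {3}, choose 3; 3->3 ok
  pos 16: x in {3}, choose 3; 3->3 ok
  pos 17: y in {0,1}, choose 1; 3->1 ok
  pos 18: x in {3}, choose 3; 1->3 ok
  pos 19: y in {0,1}, choose 1; 3->1 ok
  pos 20: x in {3}, choose 3; 1->3 ok
  pos 21: x in {3}, choose 3; 3->3 ok
  pos 22: y in {0,1}, choose 1; 3->1 ok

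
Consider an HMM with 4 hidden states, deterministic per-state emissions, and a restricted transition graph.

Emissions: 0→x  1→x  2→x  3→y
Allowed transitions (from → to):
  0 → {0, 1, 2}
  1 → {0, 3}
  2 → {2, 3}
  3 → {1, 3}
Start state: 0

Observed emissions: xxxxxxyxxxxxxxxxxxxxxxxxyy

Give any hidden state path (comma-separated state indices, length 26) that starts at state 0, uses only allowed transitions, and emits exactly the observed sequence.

0,2,2,2,2,2,3,1,0,0,0,0,1,0,1,0,0,1,0,1,0,1,0,1,3,3

  0: obs=x cand={0,1,2} pick 0 [start]
  1: obs=x cand={0,1,2} pick 2 [0->2 ok]
  2: obs=x cand={0,1,2} pick 2 [2->2 ok]
  3: obs=x cand={0,1,2} pick 2 [2->2 ok]
  4: obs=x cand={0,1,2} pick 2 [2->2 ok]
  5: obs=x cand={0,1,2} pick 2 [2->2 ok]
  6: obs=y cand={3} pick 3 [2->3 ok]
  7: obs=x cand={0,1,2} pick 1 [3->1 ok]
  8: obs=x cand={0,1,2} pick 0 [1->0 ok]
  9: obs=x cand={0,1,2} pick 0 [0->0 ok]
  10: obs=x cand={0,1,2} pick 0 [0->0 ok]
  11: obs=x cand={0,1,2} pick 0 [0->0 ok]
  12: obs=x cand={0,1,2} pick 1 [0->1 ok]
  13: obs=x cand={0,1,2} pick 0 [1->0 ok]
  14: obs=x cand={0,1,2} pick 1 [0->1 ok]
  15: obs=x cand={0,1,2} pick 0 [1->0 ok]
  16: obs=x cand={0,1,2} pick 0 [0->0 ok]
  17: obs=x cand={0,1,2} pick 1 [0->1 ok]
  18: obs=x cand={0,1,2} pick 0 [1->0 ok]
  19: obs=x cand={0,1,2} pick 1 [0->1 ok]
  20: obs=x cand={0,1,2} pick 0 [1->0 ok]
  21: obs=x cand={0,1,2} pick 1 [0->1 ok]
  22: obs=x cand={0,1,2} pick 0 [1->0 ok]
  23: obs=x cand={0,1,2} pick 1 [0->1 ok]
  24: obs=y cand={3} pick 3 [1->3 ok]
  25: obs=y cand={3} pick 3 [3->3 ok]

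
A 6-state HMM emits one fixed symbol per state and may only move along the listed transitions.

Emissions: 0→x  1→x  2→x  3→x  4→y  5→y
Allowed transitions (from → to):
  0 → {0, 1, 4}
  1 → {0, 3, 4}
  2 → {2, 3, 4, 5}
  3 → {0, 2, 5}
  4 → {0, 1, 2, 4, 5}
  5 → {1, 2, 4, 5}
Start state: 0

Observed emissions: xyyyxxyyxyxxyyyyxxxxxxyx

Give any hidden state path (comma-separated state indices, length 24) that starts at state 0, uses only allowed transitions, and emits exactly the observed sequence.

0,4,4,5,2,3,5,5,1,4,1,3,5,5,4,4,0,0,1,3,0,0,4,0

  [0] x  {0,1,2,3}  => 0  start
  [1] y  {4,5}  => 4  0->4 ok
  [2] y  {4,5}  => 4  4->4 ok
  [3] y  {4,5}  => 5  4->5 ok
  [4] x  {0,1,2,3}  => 2  5->2 ok
  [5] x  {0,1,2,3}  => 3  2->3 ok
  [6] y  {4,5}  => 5  3->5 ok
  [7] y  {4,5}  => 5  5->5 ok
  [8] x  {0,1,2,3}  => 1  5->1 ok
  [9] y  {4,5}  => 4  1->4 ok
  [10] x  {0,1,2,3}  => 1  4->1 ok
  [11] x  {0,1,2,3}  => 3  1->3 ok
  [12] y  {4,5}  => 5  3->5 ok
  [13] y  {4,5}  => 5  5->5 ok
  [14] y  {4,5}  => 4  5->4 ok
  [15] y  {4,5}  => 4  4->4 ok
  [16] x  {0,1,2,3}  => 0  4->0 ok
  [17] x  {0,1,2,3}  => 0  0->0 ok
  [18] x  {0,1,2,3}  => 1  0->1 ok
  [19] x  {0,1,2,3}  => 3  1->3 ok
  [20] x  {0,1,2,3}  => 0  3->0 ok
  [21] x  {0,1,2,3}  => 0  0->0 ok
  [22] y  {4,5}  => 4  0->4 ok
  [23] x  {0,1,2,3}  => 0  4->0 ok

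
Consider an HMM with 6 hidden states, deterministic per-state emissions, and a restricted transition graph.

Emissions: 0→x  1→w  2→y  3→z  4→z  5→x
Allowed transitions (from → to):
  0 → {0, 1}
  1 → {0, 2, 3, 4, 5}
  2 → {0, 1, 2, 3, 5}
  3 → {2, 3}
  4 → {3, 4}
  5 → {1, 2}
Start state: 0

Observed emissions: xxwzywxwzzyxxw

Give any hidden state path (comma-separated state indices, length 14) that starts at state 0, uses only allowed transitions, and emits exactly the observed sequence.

0,0,1,3,2,1,0,1,3,3,2,0,0,1

  [0] x  {0,5}  => 0  start
  [1] x  {0,5}  => 0  0->0 ok
  [2] w  {1}  => 1  0->1 ok
  [3] z  {3,4}  => 3  1->3 ok
  [4] y  {2}  => 2  3->2 ok
  [5] w  {1}  => 1  2->1 ok
  [6] x  {0,5}  => 0  1->0 ok
  [7] w  {1}  => 1  0->1 ok
  [8] z  {3,4}  => 3  1->3 ok
  [9] z  {3,4}  => 3  3->3 ok
  [10] y  {2}  => 2  3->2 ok
  [11] x  {0,5}  => 0  2->0 ok
  [12] x  {0,5}  => 0  0->0 ok
  [13] w  {1}  => 1  0->1 ok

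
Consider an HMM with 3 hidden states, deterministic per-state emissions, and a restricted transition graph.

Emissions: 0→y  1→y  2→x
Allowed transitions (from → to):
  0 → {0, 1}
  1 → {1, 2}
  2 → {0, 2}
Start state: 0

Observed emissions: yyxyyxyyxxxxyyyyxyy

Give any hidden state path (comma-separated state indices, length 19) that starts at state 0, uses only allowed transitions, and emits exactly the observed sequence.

0,1,2,0,1,2,0,1,2,2,2,2,0,0,0,1,2,0,1

  [0] y  {0,1}  => 0  start
  [1] y  {0,1}  => 1  0->1 ok
  [2] x  {2}  => 2  1->2 ok
  [3] y  {0,1}  => 0  2->0 ok
  [4] y  {0,1}  => 1  0->1 ok
  [5] x  {2}  => 2  1->2 ok
  [6] y  {0,1}  => 0  2->0 ok
  [7] y  {0,1}  => 1  0->1 ok
  [8] x  {2}  => 2  1->2 ok
  [9] x  {2}  => 2  2->2 ok
  [10] x  {2}  => 2  2->2 ok
  [11] x  {2}  => 2  2->2 ok
  [12] y  {0,1}  => 0  2->0 ok
  [13] y  {0,1}  => 0  0->0 ok
  [14] y  {0,1}  => 0  0->0 ok
  [15] y  {0,1}  => 1  0->1 ok
  [16] x  {2}  => 2  1->2 ok
  [17] y  {0,1}  => 0  2->0 ok
  [18] y  {0,1}  => 1  0->1 ok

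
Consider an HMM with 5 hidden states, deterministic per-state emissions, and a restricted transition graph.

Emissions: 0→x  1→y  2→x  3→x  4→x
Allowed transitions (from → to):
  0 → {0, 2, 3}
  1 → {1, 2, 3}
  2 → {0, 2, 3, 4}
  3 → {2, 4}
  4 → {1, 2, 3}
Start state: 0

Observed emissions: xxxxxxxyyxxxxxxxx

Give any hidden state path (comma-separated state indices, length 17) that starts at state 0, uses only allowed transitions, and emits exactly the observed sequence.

0,2,0,3,2,3,4,1,1,3,4,2,2,0,3,2,3

  pos 0: x in {0,2,3,4}, choose 0; start
  pos 1: x in {0,2,3,4}, choose 2; 0->2 ok
  pos 2: x in {0,2,3,4}, choose 0; 2->0 ok
  pos 3: x in {0,2,3,4}, choose 3; 0->3 ok
  pos 4: x in {0,2,3,4}, choose 2; 3->2 ok
  pos 5: x in {0,2,3,4}, choose 3; 2->3 ok
  pos 6: x in {0,2,3,4}, choose 4; 3->4 ok
  pos 7: y in {1}, choose 1; 4->1 ok
  pos 8: y in {1}, choose 1; 1->1 ok
  pos 9: x in {0,2,3,4}, choose 3; 1->3 ok
  pos 10: x in {0,2,3,4}, choose 4; 3->4 ok
  pos 11: x in {0,2,3,4}, choose 2; 4->2 ok
  pos 12: x in {0,2,3,4}, choose 2; 2->2 ok
  pos 13: x in {0,2,3,4}, choose 0; 2->0 ok
  pos 14: x in {0,2,3,4}, choose 3; 0->3 ok
  pos 15: x in {0,2,3,4}, choose 2; 3->2 ok
  pos 16: x in {0,2,3,4}, choose 3; 2->3 ok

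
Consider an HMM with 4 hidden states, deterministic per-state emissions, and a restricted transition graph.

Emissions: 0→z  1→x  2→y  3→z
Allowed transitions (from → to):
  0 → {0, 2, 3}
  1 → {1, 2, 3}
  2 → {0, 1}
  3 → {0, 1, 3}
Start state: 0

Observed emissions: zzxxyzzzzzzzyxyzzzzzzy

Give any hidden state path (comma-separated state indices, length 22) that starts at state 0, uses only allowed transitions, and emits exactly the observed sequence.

0,3,1,1,2,0,3,3,3,0,3,0,2,1,2,0,3,3,0,3,0,2

  [0] z  {0,3}  => 0  start
  [1] z  {0,3}  => 3  0->3 ok
  [2] x  {1}  => 1  3->1 ok
  [3] x  {1}  => 1  1->1 ok
  [4] y  {2}  => 2  1->2 ok
  [5] z  {0,3}  => 0  2->0 ok
  [6] z  {0,3}  => 3  0->3 ok
  [7] z  {0,3}  => 3  3->3 ok
  [8] z  {0,3}  => 3  3->3 ok
  [9] z  {0,3}  => 0  3->0 ok
  [10] z  {0,3}  => 3  0->3 ok
  [11] z  {0,3}  => 0  3->0 ok
  [12] y  {2}  => 2  0->2 ok
  [13] x  {1}  => 1  2->1 ok
  [14] y  {2}  => 2  1->2 ok
  [15] z  {0,3}  => 0  2->0 ok
  [16] z  {0,3}  => 3  0->3 ok
  [17] z  {0,3}  => 3  3->3 ok
  [18] z  {0,3}  => 0  3->0 ok
  [19] z  {0,3}  => 3  0->3 ok
  [20] z  {0,3}  => 0  3->0 ok
  [21] y  {2}  => 2  0->2 ok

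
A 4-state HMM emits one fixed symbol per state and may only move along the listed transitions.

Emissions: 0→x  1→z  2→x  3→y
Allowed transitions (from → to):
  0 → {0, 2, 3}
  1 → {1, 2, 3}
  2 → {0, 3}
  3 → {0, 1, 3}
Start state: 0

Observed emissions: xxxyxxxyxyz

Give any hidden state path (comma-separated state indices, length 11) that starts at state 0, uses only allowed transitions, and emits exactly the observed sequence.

  pos 0: x in {0,2}, choose 0; start
  pos 1: x in {0,2}, choose 2; 0->2 ok
  pos 2: x in {0,2}, choose 0; 2->0 ok
  pos 3: y in {3}, choose 3; 0->3 ok
  pos 4: x in {0,2}, choose 0; 3->0 ok
  pos 5: x in {0,2}, choose 0; 0->0 ok
  pos 6: x in {0,2}, choose 2; 0->2 ok
  pos 7: y in {3}, choose 3; 2->3 ok
  pos 8: x in {0,2}, choose 0; 3->0 ok
  pos 9: y in {3}, choose 3; 0->3 ok
  pos 10: z in {1}, choose 1; 3->1 ok

0,2,0,3,0,0,2,3,0,3,1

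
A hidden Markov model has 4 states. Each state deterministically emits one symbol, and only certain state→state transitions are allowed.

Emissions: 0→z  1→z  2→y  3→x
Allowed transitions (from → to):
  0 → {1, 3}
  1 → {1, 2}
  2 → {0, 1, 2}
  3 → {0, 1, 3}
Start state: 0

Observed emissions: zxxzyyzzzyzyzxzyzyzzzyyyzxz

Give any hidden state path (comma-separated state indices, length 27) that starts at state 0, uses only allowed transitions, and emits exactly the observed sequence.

0,3,3,1,2,2,1,1,1,2,1,2,0,3,1,2,1,2,1,1,1,2,2,2,0,3,1

  pos 0: z in {0,1}, choose 0; start
  pos 1: x in {3}, choose 3; 0->3 ok
  pos 2: x in {3}, choose 3; 3->3 ok
  pos 3: z in {0,1}, choose 1; 3->1 ok
  pos 4: y in {2}, choose 2; 1->2 ok
  pos 5: y in {2}, choose 2; 2->2 ok
  pos 6: z in {0,1}, choose 1; 2->1 ok
  pos 7: z in {0,1}, choose 1; 1->1 ok
  pos 8: z in {0,1}, choose 1; 1->1 ok
  pos 9: y in {2}, choose 2; 1->2 ok
  pos 10: z in {0,1}, choose 1; 2->1 ok
  pos 11: y in {2}, choose 2; 1->2 ok
  pos 12: z in {0,1}, choose 0; 2->0 ok
  pos 13: x in {3}, choose 3; 0->3 ok
  pos 14: z in {0,1}, choose 1; 3->1 ok
  pos 15: y in {2}, choose 2; 1->2 ok
  pos 16: z in {0,1}, choose 1; 2->1 ok
  pos 17: y in {2}, choose 2; 1->2 ok
  pos 18: z in {0,1}, choose 1; 2->1 ok
  pos 19: z in {0,1}, choose 1; 1->1 ok
  pos 20: z in {0,1}, choose 1; 1->1 ok
  pos 21: y in {2}, choose 2; 1->2 ok
  pos 22: y in {2}, choose 2; 2->2 ok
  pos 23: y in {2}, choose 2; 2->2 ok
  pos 24: z in {0,1}, choose 0; 2->0 ok
  pos 25: x in {3}, choose 3; 0->3 ok
  pos 26: z in {0,1}, choose 1; 3->1 ok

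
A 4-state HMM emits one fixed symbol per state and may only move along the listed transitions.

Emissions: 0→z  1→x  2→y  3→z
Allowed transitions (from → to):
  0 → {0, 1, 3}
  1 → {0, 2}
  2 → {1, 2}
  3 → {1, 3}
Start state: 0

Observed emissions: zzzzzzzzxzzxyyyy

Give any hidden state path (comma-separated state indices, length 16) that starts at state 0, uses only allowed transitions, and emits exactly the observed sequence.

  [0] z  {0,3}  => 0  start
  [1] z  {0,3}  => 0  0->0 ok
  [2] z  {0,3}  => 0  0->0 ok
  [3] z  {0,3}  => 0  0->0 ok
  [4] z  {0,3}  => 0  0->0 ok
  [5] z  {0,3}  => 3  0->3 ok
  [6] z  {0,3}  => 3  3->3 ok
  [7] z  {0,3}  => 3  3->3 ok
  [8] x  {1}  => 1  3->1 ok
  [9] z  {0,3}  => 0  1->0 ok
  [10] z  {0,3}  => 0  0->0 ok
  [11] x  {1}  => 1  0->1 ok
  [12] y  {2}  => 2  1->2 ok
  [13] y  {2}  => 2  2->2 ok
  [14] y  {2}  => 2  2->2 ok
  [15] y  {2}  => 2  2->2 ok

0,0,0,0,0,3,3,3,1,0,0,1,2,2,2,2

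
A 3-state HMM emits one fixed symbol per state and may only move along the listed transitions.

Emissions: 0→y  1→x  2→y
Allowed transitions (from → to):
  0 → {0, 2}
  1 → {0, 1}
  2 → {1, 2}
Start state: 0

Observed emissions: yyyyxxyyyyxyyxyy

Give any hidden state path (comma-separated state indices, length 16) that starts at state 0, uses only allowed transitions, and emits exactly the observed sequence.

  0: obs=y cand={0,2} pick 0 [start]
  1: obs=y cand={0,2} pick 0 [0->0 ok]
  2: obs=y cand={0,2} pick 2 [0->2 ok]
  3: obs=y cand={0,2} pick 2 [2->2 ok]
  4: obs=x cand={1} pick 1 [2->1 ok]
  5: obs=x cand={1} pick 1 [1->1 ok]
  6: obs=y cand={0,2} pick 0 [1->0 ok]
  7: obs=y cand={0,2} pick 0 [0->0 ok]
  8: obs=y cand={0,2} pick 2 [0->2 ok]
  9: obs=y cand={0,2} pick 2 [2->2 ok]
  10: obs=x cand={1} pick 1 [2->1 ok]
  11: obs=y cand={0,2} pick 0 [1->0 ok]
  12: obs=y cand={0,2} pick 2 [0->2 ok]
  13: obs=x cand={1} pick 1 [2->1 ok]
  14: obs=y cand={0,2} pick 0 [1->0 ok]
  15: obs=y cand={0,2} pick 2 [0->2 ok]

0,0,2,2,1,1,0,0,2,2,1,0,2,1,0,2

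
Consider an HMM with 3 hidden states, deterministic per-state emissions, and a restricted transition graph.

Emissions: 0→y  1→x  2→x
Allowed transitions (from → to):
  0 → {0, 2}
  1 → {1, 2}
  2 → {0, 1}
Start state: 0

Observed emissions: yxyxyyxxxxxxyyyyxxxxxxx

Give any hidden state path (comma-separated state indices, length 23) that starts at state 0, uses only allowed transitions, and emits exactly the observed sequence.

  t0 'y' -> {0}, take 0 (start)
  t1 'x' -> {1,2}, take 2 (0->2 ok)
  t2 'y' -> {0}, take 0 (2->0 ok)
  t3 'x' -> {1,2}, take 2 (0->2 ok)
  t4 'y' -> {0}, take 0 (2->0 ok)
  t5 'y' -> {0}, take 0 (0->0 ok)
  t6 'x' -> {1,2}, take 2 (0->2 ok)
  t7 'x' -> {1,2}, take 1 (2->1 ok)
  t8 'x' -> {1,2}, take 1 (1->1 ok)
  t9 'x' -> {1,2}, take 1 (1->1 ok)
  t10 'x' -> {1,2}, take 1 (1->1 ok)
  t11 'x' -> {1,2}, take 2 (1->2 ok)
  t12 'y' -> {0}, take 0 (2->0 ok)
  t13 'y' -> {0}, take 0 (0->0 ok)
  t14 'y' -> {0}, take 0 (0->0 ok)
  t15 'y' -> {0}, take 0 (0->0 ok)
  t16 'x' -> {1,2}, take 2 (0->2 ok)
  t17 'x' -> {1,2}, take 1 (2->1 ok)
  t18 'x' -> {1,2}, take 1 (1->1 ok)
  t19 'x' -> {1,2}, take 1 (1->1 ok)
  t20 'x' -> {1,2}, take 1 (1->1 ok)
  t21 'x' -> {1,2}, take 1 (1->1 ok)
  t22 'x' -> {1,2}, take 1 (1->1 ok)

0,2,0,2,0,0,2,1,1,1,1,2,0,0,0,0,2,1,1,1,1,1,1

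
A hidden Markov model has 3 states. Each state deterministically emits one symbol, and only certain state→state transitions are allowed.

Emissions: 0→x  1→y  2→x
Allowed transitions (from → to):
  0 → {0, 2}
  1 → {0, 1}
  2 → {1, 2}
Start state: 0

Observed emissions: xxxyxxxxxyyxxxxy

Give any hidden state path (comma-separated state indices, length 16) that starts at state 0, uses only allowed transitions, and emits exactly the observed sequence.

0,2,2,1,0,0,0,0,2,1,1,0,0,0,2,1

  [0] x  {0,2}  => 0  start
  [1] x  {0,2}  => 2  0->2 ok
  [2] x  {0,2}  => 2  2->2 ok
  [3] y  {1}  => 1  2->1 ok
  [4] x  {0,2}  => 0  1->0 ok
  [5] x  {0,2}  => 0  0->0 ok
  [6] x  {0,2}  => 0  0->0 ok
  [7] x  {0,2}  => 0  0->0 ok
  [8] x  {0,2}  => 2  0->2 ok
  [9] y  {1}  => 1  2->1 ok
  [10] y  {1}  => 1  1->1 ok
  [11] x  {0,2}  => 0  1->0 ok
  [12] x  {0,2}  => 0  0->0 ok
  [13] x  {0,2}  => 0  0->0 ok
  [14] x  {0,2}  => 2  0->2 ok
  [15] y  {1}  => 1  2->1 ok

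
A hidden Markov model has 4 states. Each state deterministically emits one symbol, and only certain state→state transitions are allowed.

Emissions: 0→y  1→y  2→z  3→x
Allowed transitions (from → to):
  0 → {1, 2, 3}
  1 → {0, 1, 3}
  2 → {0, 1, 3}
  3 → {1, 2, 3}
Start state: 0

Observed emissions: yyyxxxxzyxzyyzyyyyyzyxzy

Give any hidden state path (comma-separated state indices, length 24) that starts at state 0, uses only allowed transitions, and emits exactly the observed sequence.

  pos 0: y in {0,1}, choose 0; start
  pos 1: y in {0,1}, choose 1; 0->1 ok
  pos 2: y in {0,1}, choose 1; 1->1 ok
  pos 3: x in {3}, choose 3; 1->3 ok
  pos 4: x in {3}, choose 3; 3->3 ok
  pos 5: x in {3}, choose 3; 3->3 ok
  pos 6: x in {3}, choose 3; 3->3 ok
  pos 7: z in {2}, choose 2; 3->2 ok
  pos 8: y in {0,1}, choose 0; 2->0 ok
  pos 9: x in {3}, choose 3; 0->3 ok
  pos 10: z in {2}, choose 2; 3->2 ok
  pos 11: y in {0,1}, choose 1; 2->1 ok
  pos 12: y in {0,1}, choose 0; 1->0 ok
  pos 13: z in {2}, choose 2; 0->2 ok
  pos 14: y in {0,1}, choose 0; 2->0 ok
  pos 15: y in {0,1}, choose 1; 0->1 ok
  pos 16: y in {0,1}, choose 0; 1->0 ok
  pos 17: y in {0,1}, choose 1; 0->1 ok
  pos 18: y in {0,1}, choose 0; 1->0 ok
  pos 19: z in {2}, choose 2; 0->2 ok
  pos 20: y in {0,1}, choose 0; 2->0 ok
  pos 21: x in {3}, choose 3; 0->3 ok
  pos 22: z in {2}, choose 2; 3->2 ok
  pos 23: y in {0,1}, choose 1; 2->1 ok

0,1,1,3,3,3,3,2,0,3,2,1,0,2,0,1,0,1,0,2,0,3,2,1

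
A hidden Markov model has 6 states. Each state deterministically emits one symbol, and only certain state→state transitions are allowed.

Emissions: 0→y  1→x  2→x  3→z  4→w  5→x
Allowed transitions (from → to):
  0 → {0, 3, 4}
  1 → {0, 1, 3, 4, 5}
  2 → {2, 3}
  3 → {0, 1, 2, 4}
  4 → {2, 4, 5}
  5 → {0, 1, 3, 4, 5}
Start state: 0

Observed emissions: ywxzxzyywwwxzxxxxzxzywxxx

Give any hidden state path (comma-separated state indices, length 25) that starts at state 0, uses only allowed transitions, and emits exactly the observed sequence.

  [0] y  {0}  => 0  start
  [1] w  {4}  => 4  0->4 ok
  [2] x  {1,2,5}  => 2  4->2 ok
  [3] z  {3}  => 3  2->3 ok
  [4] x  {1,2,5}  => 2  3->2 ok
  [5] z  {3}  => 3  2->3 ok
  [6] y  {0}  => 0  3->0 ok
  [7] y  {0}  => 0  0->0 ok
  [8] w  {4}  => 4  0->4 ok
  [9] w  {4}  => 4  4->4 ok
  [10] w  {4}  => 4  4->4 ok
  [11] x  {1,2,5}  => 2  4->2 ok
  [12] z  {3}  => 3  2->3 ok
  [13] x  {1,2,5}  => 1  3->1 ok
  [14] x  {1,2,5}  => 5  1->5 ok
  [15] x  {1,2,5}  => 5  5->5 ok
  [16] x  {1,2,5}  => 1  5->1 ok
  [17] z  {3}  => 3  1->3 ok
  [18] x  {1,2,5}  => 2  3->2 ok
  [19] z  {3}  => 3  2->3 ok
  [20] y  {0}  => 0  3->0 ok
  [21] w  {4}  => 4  0->4 ok
  [22] x  {1,2,5}  => 2  4->2 ok
  [23] x  {1,2,5}  => 2  2->2 ok
  [24] x  {1,2,5}  => 2  2->2 ok

0,4,2,3,2,3,0,0,4,4,4,2,3,1,5,5,1,3,2,3,0,4,2,2,2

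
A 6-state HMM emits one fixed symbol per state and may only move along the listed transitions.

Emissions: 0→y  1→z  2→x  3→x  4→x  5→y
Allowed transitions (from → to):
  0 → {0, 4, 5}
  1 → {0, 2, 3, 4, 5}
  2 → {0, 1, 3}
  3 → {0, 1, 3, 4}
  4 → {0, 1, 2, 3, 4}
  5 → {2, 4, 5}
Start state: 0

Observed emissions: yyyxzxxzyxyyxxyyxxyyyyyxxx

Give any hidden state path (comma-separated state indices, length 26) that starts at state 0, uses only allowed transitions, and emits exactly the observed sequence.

  0: obs=y cand={0,5} pick 0 [start]
  1: obs=y cand={0,5} pick 0 [0->0 ok]
  2: obs=y cand={0,5} pick 5 [0->5 ok]
  3: obs=x cand={2,3,4} pick 4 [5->4 ok]
  4: obs=z cand={1} pick 1 [4->1 ok]
  5: obs=x cand={2,3,4} pick 4 [1->4 ok]
  6: obs=x cand={2,3,4} pick 4 [4->4 ok]
  7: obs=z cand={1} pick 1 [4->1 ok]
  8: obs=y cand={0,5} pick 5 [1->5 ok]
  9: obs=x cand={2,3,4} pick 4 [5->4 ok]
  10: obs=y cand={0,5} pick 0 [4->0 ok]
  11: obs=y cand={0,5} pick 0 [0->0 ok]
  12: obs=x cand={2,3,4} pick 4 [0->4 ok]
  13: obs=x cand={2,3,4} pick 2 [4->2 ok]
  14: obs=y cand={0,5} pick 0 [2->0 ok]
  15: obs=y cand={0,5} pick 5 [0->5 ok]
  16: obs=x cand={2,3,4} pick 4 [5->4 ok]
  17: obs=x cand={2,3,4} pick 4 [4->4 ok]
  18: obs=y cand={0,5} pick 0 [4->0 ok]
  19: obs=y cand={0,5} pick 0 [0->0 ok]
  20: obs=y cand={0,5} pick 0 [0->0 ok]
  21: obs=y cand={0,5} pick 5 [0->5 ok]
  22: obs=y cand={0,5} pick 5 [5->5 ok]
  23: obs=x cand={2,3,4} pick 4 [5->4 ok]
  24: obs=x cand={2,3,4} pick 2 [4->2 ok]
  25: obs=x cand={2,3,4} pick 3 [2->3 ok]

0,0,5,4,1,4,4,1,5,4,0,0,4,2,0,5,4,4,0,0,0,5,5,4,2,3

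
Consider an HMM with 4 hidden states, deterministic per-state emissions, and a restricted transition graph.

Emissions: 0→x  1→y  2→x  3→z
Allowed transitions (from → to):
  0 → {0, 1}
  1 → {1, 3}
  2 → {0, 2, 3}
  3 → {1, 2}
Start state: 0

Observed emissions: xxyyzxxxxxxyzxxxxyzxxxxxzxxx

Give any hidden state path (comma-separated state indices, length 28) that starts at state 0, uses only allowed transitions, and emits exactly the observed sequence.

  0: obs=x cand={0,2} pick 0 [start]
  1: obs=x cand={0,2} pick 0 [0->0 ok]
  2: obs=y cand={1} pick 1 [0->1 ok]
  3: obs=y cand={1} pick 1 [1->1 ok]
  4: obs=z cand={3} pick 3 [1->3 ok]
  5: obs=x cand={0,2} pick 2 [3->2 ok]
  6: obs=x cand={0,2} pick 2 [2->2 ok]
  7: obs=x cand={0,2} pick 0 [2->0 ok]
  8: obs=x cand={0,2} pick 0 [0->0 ok]
  9: obs=x cand={0,2} pick 0 [0->0 ok]
  10: obs=x cand={0,2} pick 0 [0->0 ok]
  11: obs=y cand={1} pick 1 [0->1 ok]
  12: obs=z cand={3} pick 3 [1->3 ok]
  13: obs=x cand={0,2} pick 2 [3->2 ok]
  14: obs=x cand={0,2} pick 2 [2->2 ok]
  15: obs=x cand={0,2} pick 2 [2->2 ok]
  16: obs=x cand={0,2} pick 0 [2->0 ok]
  17: obs=y cand={1} pick 1 [0->1 ok]
  18: obs=z cand={3} pick 3 [1->3 ok]
  19: obs=x cand={0,2} pick 2 [3->2 ok]
  20: obs=x cand={0,2} pick 2 [2->2 ok]
  21: obs=x cand={0,2} pick 2 [2->2 ok]
  22: obs=x cand={0,2} pick 2 [2->2 ok]
  23: obs=x cand={0,2} pick 2 [2->2 ok]
  24: obs=z cand={3} pick 3 [2->3 ok]
  25: obs=x cand={0,2} pick 2 [3->2 ok]
  26: obs=x cand={0,2} pick 2 [2->2 ok]
  27: obs=x cand={0,2} pick 2 [2->2 ok]

0,0,1,1,3,2,2,0,0,0,0,1,3,2,2,2,0,1,3,2,2,2,2,2,3,2,2,2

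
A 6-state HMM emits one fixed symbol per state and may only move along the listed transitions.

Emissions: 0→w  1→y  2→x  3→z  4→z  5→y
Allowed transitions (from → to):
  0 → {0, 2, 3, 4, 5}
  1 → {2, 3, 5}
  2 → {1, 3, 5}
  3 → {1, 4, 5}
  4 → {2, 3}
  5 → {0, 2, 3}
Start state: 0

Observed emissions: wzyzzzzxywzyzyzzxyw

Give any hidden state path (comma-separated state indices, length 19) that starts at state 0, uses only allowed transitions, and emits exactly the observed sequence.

  0: obs=w cand={0} pick 0 [start]
  1: obs=z cand={3,4} pick 3 [0->3 ok]
  2: obs=y cand={1,5} pick 1 [3->1 ok]
  3: obs=z cand={3,4} pick 3 [1->3 ok]
  4: obs=z cand={3,4} pick 4 [3->4 ok]
  5: obs=z cand={3,4} pick 3 [4->3 ok]
  6: obs=z cand={3,4} pick 4 [3->4 ok]
  7: obs=x cand={2} pick 2 [4->2 ok]
  8: obs=y cand={1,5} pick 5 [2->5 ok]
  9: obs=w cand={0} pick 0 [5->0 ok]
  10: obs=z cand={3,4} pick 3 [0->3 ok]
  11: obs=y cand={1,5} pick 5 [3->5 ok]
  12: obs=z cand={3,4} pick 3 [5->3 ok]
  13: obs=y cand={1,5} pick 1 [3->1 ok]
  14: obs=z cand={3,4} pick 3 [1->3 ok]
  15: obs=z cand={3,4} pick 4 [3->4 ok]
  16: obs=x cand={2} pick 2 [4->2 ok]
  17: obs=y cand={1,5} pick 5 [2->5 ok]
  18: obs=w cand={0} pick 0 [5->0 ok]

0,3,1,3,4,3,4,2,5,0,3,5,3,1,3,4,2,5,0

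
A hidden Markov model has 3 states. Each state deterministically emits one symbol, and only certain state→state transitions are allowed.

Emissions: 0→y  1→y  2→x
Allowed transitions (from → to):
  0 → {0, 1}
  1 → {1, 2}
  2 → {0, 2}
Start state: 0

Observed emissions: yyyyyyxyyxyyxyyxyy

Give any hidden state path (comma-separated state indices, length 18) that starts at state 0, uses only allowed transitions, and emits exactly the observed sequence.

0,0,0,0,0,1,2,0,1,2,0,1,2,0,1,2,0,1

  pos 0: y in {0,1}, choose 0; start
  pos 1: y in {0,1}, choose 0; 0->0 ok
  pos 2: y in {0,1}, choose 0; 0->0 ok
  pos 3: y in {0,1}, choose 0; 0->0 ok
  pos 4: y in {0,1}, choose 0; 0->0 ok
  pos 5: y in {0,1}, choose 1; 0->1 ok
  pos 6: x in {2}, choose 2; 1->2 ok
  pos 7: y in {0,1}, choose 0; 2->0 ok
  pos 8: y in {0,1}, choose 1; 0->1 ok
  pos 9: x in {2}, choose 2; 1->2 ok
  pos 10: y in {0,1}, choose 0; 2->0 ok
  pos 11: y in {0,1}, choose 1; 0->1 ok
  pos 12: x in {2}, choose 2; 1->2 ok
  pos 13: y in {0,1}, choose 0; 2->0 ok
  pos 14: y in {0,1}, choose 1; 0->1 ok
  pos 15: x in {2}, choose 2; 1->2 ok
  pos 16: y in {0,1}, choose 0; 2->0 ok
  pos 17: y in {0,1}, choose 1; 0->1 ok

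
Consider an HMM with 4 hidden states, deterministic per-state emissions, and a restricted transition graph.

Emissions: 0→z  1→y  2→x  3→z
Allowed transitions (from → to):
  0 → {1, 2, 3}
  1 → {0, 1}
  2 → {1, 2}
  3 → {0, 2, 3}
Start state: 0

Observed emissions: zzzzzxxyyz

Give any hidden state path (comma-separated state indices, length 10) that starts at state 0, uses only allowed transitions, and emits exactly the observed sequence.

  [0] z  {0,3}  => 0  start
  [1] z  {0,3}  => 3  0->3 ok
  [2] z  {0,3}  => 3  3->3 ok
  [3] z  {0,3}  => 3  3->3 ok
  [4] z  {0,3}  => 3  3->3 ok
  [5] x  {2}  => 2  3->2 ok
  [6] x  {2}  => 2  2->2 ok
  [7] y  {1}  => 1  2->1 ok
  [8] y  {1}  => 1  1->1 ok
  [9] z  {0,3}  => 0  1->0 ok

0,3,3,3,3,2,2,1,1,0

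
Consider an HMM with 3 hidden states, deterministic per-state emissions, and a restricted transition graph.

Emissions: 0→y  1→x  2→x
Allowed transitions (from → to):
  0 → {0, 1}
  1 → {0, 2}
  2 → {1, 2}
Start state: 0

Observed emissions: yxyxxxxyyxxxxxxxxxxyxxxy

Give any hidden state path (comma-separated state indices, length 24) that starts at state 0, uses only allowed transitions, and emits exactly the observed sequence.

0,1,0,1,2,2,1,0,0,1,2,2,1,2,1,2,1,2,1,0,1,2,1,0

  t0 'y' -> {0}, take 0 (start)
  t1 'x' -> {1,2}, take 1 (0->1 ok)
  t2 'y' -> {0}, take 0 (1->0 ok)
  t3 'x' -> {1,2}, take 1 (0->1 ok)
  t4 'x' -> {1,2}, take 2 (1->2 ok)
  t5 'x' -> {1,2}, take 2 (2->2 ok)
  t6 'x' -> {1,2}, take 1 (2->1 ok)
  t7 'y' -> {0}, take 0 (1->0 ok)
  t8 'y' -> {0}, take 0 (0->0 ok)
  t9 'x' -> {1,2}, take 1 (0->1 ok)
  t10 'x' -> {1,2}, take 2 (1->2 ok)
  t11 'x' -> {1,2}, take 2 (2->2 ok)
  t12 'x' -> {1,2}, take 1 (2->1 ok)
  t13 'x' -> {1,2}, take 2 (1->2 ok)
  t14 'x' -> {1,2}, take 1 (2->1 ok)
  t15 'x' -> {1,2}, take 2 (1->2 ok)
  t16 'x' -> {1,2}, take 1 (2->1 ok)
  t17 'x' -> {1,2}, take 2 (1->2 ok)
  t18 'x' -> {1,2}, take 1 (2->1 ok)
  t19 'y' -> {0}, take 0 (1->0 ok)
  t20 'x' -> {1,2}, take 1 (0->1 ok)
  t21 'x' -> {1,2}, take 2 (1->2 ok)
  t22 'x' -> {1,2}, take 1 (2->1 ok)
  t23 'y' -> {0}, take 0 (1->0 ok)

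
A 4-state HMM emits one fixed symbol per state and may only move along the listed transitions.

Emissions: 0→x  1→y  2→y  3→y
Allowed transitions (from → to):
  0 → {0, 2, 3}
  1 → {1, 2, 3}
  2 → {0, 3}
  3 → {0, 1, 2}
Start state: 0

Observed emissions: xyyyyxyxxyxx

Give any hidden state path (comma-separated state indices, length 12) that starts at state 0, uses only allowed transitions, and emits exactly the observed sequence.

0,3,1,3,2,0,2,0,0,3,0,0

  t0 'x' -> {0}, take 0 (start)
  t1 'y' -> {1,2,3}, take 3 (0->3 ok)
  t2 'y' -> {1,2,3}, take 1 (3->1 ok)
  t3 'y' -> {1,2,3}, take 3 (1->3 ok)
  t4 'y' -> {1,2,3}, take 2 (3->2 ok)
  t5 'x' -> {0}, take 0 (2->0 ok)
  t6 'y' -> {1,2,3}, take 2 (0->2 ok)
  t7 'x' -> {0}, take 0 (2->0 ok)
  t8 'x' -> {0}, take 0 (0->0 ok)
  t9 'y' -> {1,2,3}, take 3 (0->3 ok)
  t10 'x' -> {0}, take 0 (3->0 ok)
  t11 'x' -> {0}, take 0 (0->0 ok)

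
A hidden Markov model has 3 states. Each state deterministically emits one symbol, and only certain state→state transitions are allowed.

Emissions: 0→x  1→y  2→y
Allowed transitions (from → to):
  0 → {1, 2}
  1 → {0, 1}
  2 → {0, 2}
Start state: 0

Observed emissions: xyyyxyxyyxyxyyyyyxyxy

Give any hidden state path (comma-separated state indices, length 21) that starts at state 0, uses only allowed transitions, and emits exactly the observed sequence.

  0: obs=x cand={0} pick 0 [start]
  1: obs=y cand={1,2} pick 1 [0->1 ok]
  2: obs=y cand={1,2} pick 1 [1->1 ok]
  3: obs=y cand={1,2} pick 1 [1->1 ok]
  4: obs=x cand={0} pick 0 [1->0 ok]
  5: obs=y cand={1,2} pick 1 [0->1 ok]
  6: obs=x cand={0} pick 0 [1->0 ok]
  7: obs=y cand={1,2} pick 1 [0->1 ok]
  8: obs=y cand={1,2} pick 1 [1->1 ok]
  9: obs=x cand={0} pick 0 [1->0 ok]
  10: obs=y cand={1,2} pick 2 [0->2 ok]
  11: obs=x cand={0} pick 0 [2->0 ok]
  12: obs=y cand={1,2} pick 2 [0->2 ok]
  13: obs=y cand={1,2} pick 2 [2->2 ok]
  14: obs=y cand={1,2} pick 2 [2->2 ok]
  15: obs=y cand={1,2} pick 2 [2->2 ok]
  16: obs=y cand={1,2} pick 2 [2->2 ok]
  17: obs=x cand={0} pick 0 [2->0 ok]
  18: obs=y cand={1,2} pick 2 [0->2 ok]
  19: obs=x cand={0} pick 0 [2->0 ok]
  20: obs=y cand={1,2} pick 1 [0->1 ok]

0,1,1,1,0,1,0,1,1,0,2,0,2,2,2,2,2,0,2,0,1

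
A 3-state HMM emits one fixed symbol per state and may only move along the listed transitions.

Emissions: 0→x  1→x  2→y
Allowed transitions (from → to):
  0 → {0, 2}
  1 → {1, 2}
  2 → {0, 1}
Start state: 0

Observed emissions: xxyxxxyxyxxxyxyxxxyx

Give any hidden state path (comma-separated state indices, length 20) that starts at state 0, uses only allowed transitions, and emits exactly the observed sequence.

0,0,2,1,1,1,2,1,2,0,0,0,2,0,2,1,1,1,2,0

  t0 'x' -> {0,1}, take 0 (start)
  t1 'x' -> {0,1}, take 0 (0->0 ok)
  t2 'y' -> {2}, take 2 (0->2 ok)
  t3 'x' -> {0,1}, take 1 (2->1 ok)
  t4 'x' -> {0,1}, take 1 (1->1 ok)
  t5 'x' -> {0,1}, take 1 (1->1 ok)
  t6 'y' -> {2}, take 2 (1->2 ok)
  t7 'x' -> {0,1}, take 1 (2->1 ok)
  t8 'y' -> {2}, take 2 (1->2 ok)
  t9 'x' -> {0,1}, take 0 (2->0 ok)
  t10 'x' -> {0,1}, take 0 (0->0 ok)
  t11 'x' -> {0,1}, take 0 (0->0 ok)
  t12 'y' -> {2}, take 2 (0->2 ok)
  t13 'x' -> {0,1}, take 0 (2->0 ok)
  t14 'y' -> {2}, take 2 (0->2 ok)
  t15 'x' -> {0,1}, take 1 (2->1 ok)
  t16 'x' -> {0,1}, take 1 (1->1 ok)
  t17 'x' -> {0,1}, take 1 (1->1 ok)
  t18 'y' -> {2}, take 2 (1->2 ok)
  t19 'x' -> {0,1}, take 0 (2->0 ok)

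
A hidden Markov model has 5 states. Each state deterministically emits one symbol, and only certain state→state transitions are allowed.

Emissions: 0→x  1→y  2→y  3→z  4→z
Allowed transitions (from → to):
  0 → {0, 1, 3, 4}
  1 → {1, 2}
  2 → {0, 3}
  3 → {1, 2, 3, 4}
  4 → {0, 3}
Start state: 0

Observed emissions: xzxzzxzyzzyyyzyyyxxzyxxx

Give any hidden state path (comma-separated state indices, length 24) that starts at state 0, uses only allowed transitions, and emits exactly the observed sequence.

0,4,0,3,4,0,3,2,3,3,1,1,2,3,1,1,2,0,0,3,2,0,0,0

  0: obs=x cand={0} pick 0 [start]
  1: obs=z cand={3,4} pick 4 [0->4 ok]
  2: obs=x cand={0} pick 0 [4->0 ok]
  3: obs=z cand={3,4} pick 3 [0->3 ok]
  4: obs=z cand={3,4} pick 4 [3->4 ok]
  5: obs=x cand={0} pick 0 [4->0 ok]
  6: obs=z cand={3,4} pick 3 [0->3 ok]
  7: obs=y cand={1,2} pick 2 [3->2 ok]
  8: obs=z cand={3,4} pick 3 [2->3 ok]
  9: obs=z cand={3,4} pick 3 [3->3 ok]
  10: obs=y cand={1,2} pick 1 [3->1 ok]
  11: obs=y cand={1,2} pick 1 [1->1 ok]
  12: obs=y cand={1,2} pick 2 [1->2 ok]
  13: obs=z cand={3,4} pick 3 [2->3 ok]
  14: obs=y cand={1,2} pick 1 [3->1 ok]
  15: obs=y cand={1,2} pick 1 [1->1 ok]
  16: obs=y cand={1,2} pick 2 [1->2 ok]
  17: obs=x cand={0} pick 0 [2->0 ok]
  18: obs=x cand={0} pick 0 [0->0 ok]
  19: obs=z cand={3,4} pick 3 [0->3 ok]
  20: obs=y cand={1,2} pick 2 [3->2 ok]
  21: obs=x cand={0} pick 0 [2->0 ok]
  22: obs=x cand={0} pick 0 [0->0 ok]
  23: obs=x cand={0} pick 0 [0->0 ok]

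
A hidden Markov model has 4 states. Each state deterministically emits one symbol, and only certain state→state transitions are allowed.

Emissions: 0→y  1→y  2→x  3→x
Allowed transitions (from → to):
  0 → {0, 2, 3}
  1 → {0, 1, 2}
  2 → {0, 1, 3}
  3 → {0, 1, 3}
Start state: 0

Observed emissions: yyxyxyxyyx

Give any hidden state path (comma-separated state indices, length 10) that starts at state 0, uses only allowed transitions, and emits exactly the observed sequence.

  t0 'y' -> {0,1}, take 0 (start)
  t1 'y' -> {0,1}, take 0 (0->0 ok)
  t2 'x' -> {2,3}, take 3 (0->3 ok)
  t3 'y' -> {0,1}, take 1 (3->1 ok)
  t4 'x' -> {2,3}, take 2 (1->2 ok)
  t5 'y' -> {0,1}, take 0 (2->0 ok)
  t6 'x' -> {2,3}, take 2 (0->2 ok)
  t7 'y' -> {0,1}, take 0 (2->0 ok)
  t8 'y' -> {0,1}, take 0 (0->0 ok)
  t9 'x' -> {2,3}, take 2 (0->2 ok)

0,0,3,1,2,0,2,0,0,2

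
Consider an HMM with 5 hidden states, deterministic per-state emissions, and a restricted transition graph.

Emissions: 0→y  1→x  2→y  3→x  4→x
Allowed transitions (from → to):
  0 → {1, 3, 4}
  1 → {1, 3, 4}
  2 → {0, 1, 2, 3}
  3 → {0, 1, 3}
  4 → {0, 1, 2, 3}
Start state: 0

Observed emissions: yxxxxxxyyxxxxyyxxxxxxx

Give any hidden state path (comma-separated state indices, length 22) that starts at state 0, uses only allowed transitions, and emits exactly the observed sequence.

  [0] y  {0,2}  => 0  start
  [1] x  {1,3,4}  => 3  0->3 ok
  [2] x  {1,3,4}  => 3  3->3 ok
  [3] x  {1,3,4}  => 3  3->3 ok
  [4] x  {1,3,4}  => 3  3->3 ok
  [5] x  {1,3,4}  => 1  3->1 ok
  [6] x  {1,3,4}  => 4  1->4 ok
  [7] y  {0,2}  => 2  4->2 ok
  [8] y  {0,2}  => 0  2->0 ok
  [9] x  {1,3,4}  => 4  0->4 ok
  [10] x  {1,3,4}  => 3  4->3 ok
  [11] x  {1,3,4}  => 1  3->1 ok
  [12] x  {1,3,4}  => 4  1->4 ok
  [13] y  {0,2}  => 2  4->2 ok
  [14] y  {0,2}  => 2  2->2 ok
  [15] x  {1,3,4}  => 1  2->1 ok
  [16] x  {1,3,4}  => 3  1->3 ok
  [17] x  {1,3,4}  => 3  3->3 ok
  [18] x  {1,3,4}  => 3  3->3 ok
  [19] x  {1,3,4}  => 1  3->1 ok
  [20] x  {1,3,4}  => 1  1->1 ok
  [21] x  {1,3,4}  => 4  1->4 ok

0,3,3,3,3,1,4,2,0,4,3,1,4,2,2,1,3,3,3,1,1,4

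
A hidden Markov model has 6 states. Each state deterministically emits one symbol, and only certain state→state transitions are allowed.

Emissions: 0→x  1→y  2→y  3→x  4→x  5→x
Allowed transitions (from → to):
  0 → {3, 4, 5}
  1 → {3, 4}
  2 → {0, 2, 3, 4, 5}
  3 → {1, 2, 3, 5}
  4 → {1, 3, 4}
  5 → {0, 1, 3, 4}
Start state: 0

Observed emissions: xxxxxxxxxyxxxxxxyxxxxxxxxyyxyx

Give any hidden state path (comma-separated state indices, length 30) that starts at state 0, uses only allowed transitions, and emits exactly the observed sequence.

0,5,0,3,5,0,3,5,3,2,5,3,3,5,0,4,1,4,4,3,3,5,0,4,3,2,2,3,2,3

  0: obs=x cand={0,3,4,5} pick 0 [start]
  1: obs=x cand={0,3,4,5} pick 5 [0->5 ok]
  2: obs=x cand={0,3,4,5} pick 0 [5->0 ok]
  3: obs=x cand={0,3,4,5} pick 3 [0->3 ok]
  4: obs=x cand={0,3,4,5} pick 5 [3->5 ok]
  5: obs=x cand={0,3,4,5} pick 0 [5->0 ok]
  6: obs=x cand={0,3,4,5} pick 3 [0->3 ok]
  7: obs=x cand={0,3,4,5} pick 5 [3->5 ok]
  8: obs=x cand={0,3,4,5} pick 3 [5->3 ok]
  9: obs=y cand={1,2} pick 2 [3->2 ok]
  10: obs=x cand={0,3,4,5} pick 5 [2->5 ok]
  11: obs=x cand={0,3,4,5} pick 3 [5->3 ok]
  12: obs=x cand={0,3,4,5} pick 3 [3->3 ok]
  13: obs=x cand={0,3,4,5} pick 5 [3->5 ok]
  14: obs=x cand={0,3,4,5} pick 0 [5->0 ok]
  15: obs=x cand={0,3,4,5} pick 4 [0->4 ok]
  16: obs=y cand={1,2} pick 1 [4->1 ok]
  17: obs=x cand={0,3,4,5} pick 4 [1->4 ok]
  18: obs=x cand={0,3,4,5} pick 4 [4->4 ok]
  19: obs=x cand={0,3,4,5} pick 3 [4->3 ok]
  20: obs=x cand={0,3,4,5} pick 3 [3->3 ok]
  21: obs=x cand={0,3,4,5} pick 5 [3->5 ok]
  22: obs=x cand={0,3,4,5} pick 0 [5->0 ok]
  23: obs=x cand={0,3,4,5} pick 4 [0->4 ok]
  24: obs=x cand={0,3,4,5} pick 3 [4->3 ok]
  25: obs=y cand={1,2} pick 2 [3->2 ok]
  26: obs=y cand={1,2} pick 2 [2->2 ok]
  27: obs=x cand={0,3,4,5} pick 3 [2->3 ok]
  28: obs=y cand={1,2} pick 2 [3->2 ok]
  29: obs=x cand={0,3,4,5} pick 3 [2->3 ok]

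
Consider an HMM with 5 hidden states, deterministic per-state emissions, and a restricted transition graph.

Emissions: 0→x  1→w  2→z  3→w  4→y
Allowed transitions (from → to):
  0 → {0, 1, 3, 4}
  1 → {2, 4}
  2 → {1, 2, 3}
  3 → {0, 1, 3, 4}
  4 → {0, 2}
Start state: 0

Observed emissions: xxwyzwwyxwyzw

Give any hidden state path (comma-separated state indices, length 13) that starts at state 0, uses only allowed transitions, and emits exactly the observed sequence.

  t0 'x' -> {0}, take 0 (start)
  t1 'x' -> {0}, take 0 (0->0 ok)
  t2 'w' -> {1,3}, take 1 (0->1 ok)
  t3 'y' -> {4}, take 4 (1->4 ok)
  t4 'z' -> {2}, take 2 (4->2 ok)
  t5 'w' -> {1,3}, take 3 (2->3 ok)
  t6 'w' -> {1,3}, take 1 (3->1 ok)
  t7 'y' -> {4}, take 4 (1->4 ok)
  t8 'x' -> {0}, take 0 (4->0 ok)
  t9 'w' -> {1,3}, take 1 (0->1 ok)
  t10 'y' -> {4}, take 4 (1->4 ok)
  t11 'z' -> {2}, take 2 (4->2 ok)
  t12 'w' -> {1,3}, take 1 (2->1 ok)

0,0,1,4,2,3,1,4,0,1,4,2,1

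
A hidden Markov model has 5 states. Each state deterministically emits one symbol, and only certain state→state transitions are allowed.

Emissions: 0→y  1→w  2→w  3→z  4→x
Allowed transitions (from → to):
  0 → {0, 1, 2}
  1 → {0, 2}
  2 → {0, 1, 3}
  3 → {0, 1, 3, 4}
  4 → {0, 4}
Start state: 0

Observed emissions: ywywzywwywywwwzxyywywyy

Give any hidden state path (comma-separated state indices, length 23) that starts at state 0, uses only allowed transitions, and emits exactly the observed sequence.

  pos 0: y in {0}, choose 0; start
  pos 1: w in {1,2}, choose 1; 0->1 ok
  pos 2: y in {0}, choose 0; 1->0 ok
  pos 3: w in {1,2}, choose 2; 0->2 ok
  pos 4: z in {3}, choose 3; 2->3 ok
  pos 5: y in {0}, choose 0; 3->0 ok
  pos 6: w in {1,2}, choose 2; 0->2 ok
  pos 7: w in {1,2}, choose 1; 2->1 ok
  pos 8: y in {0}, choose 0; 1->0 ok
  pos 9: w in {1,2}, choose 1; 0->1 ok
  pos 10: y in {0}, choose 0; 1->0 ok
  pos 11: w in {1,2}, choose 2; 0->2 ok
  pos 12: w in {1,2}, choose 1; 2->1 ok
  pos 13: w in {1,2}, choose 2; 1->2 ok
  pos 14: z in {3}, choose 3; 2->3 ok
  pos 15: x in {4}, choose 4; 3->4 ok
  pos 16: y in {0}, choose 0; 4->0 ok
  pos 17: y in {0}, choose 0; 0->0 ok
  pos 18: w in {1,2}, choose 2; 0->2 ok
  pos 19: y in {0}, choose 0; 2->0 ok
  pos 20: w in {1,2}, choose 1; 0->1 ok
  pos 21: y in {0}, choose 0; 1->0 ok
  pos 22: y in {0}, choose 0; 0->0 ok

0,1,0,2,3,0,2,1,0,1,0,2,1,2,3,4,0,0,2,0,1,0,0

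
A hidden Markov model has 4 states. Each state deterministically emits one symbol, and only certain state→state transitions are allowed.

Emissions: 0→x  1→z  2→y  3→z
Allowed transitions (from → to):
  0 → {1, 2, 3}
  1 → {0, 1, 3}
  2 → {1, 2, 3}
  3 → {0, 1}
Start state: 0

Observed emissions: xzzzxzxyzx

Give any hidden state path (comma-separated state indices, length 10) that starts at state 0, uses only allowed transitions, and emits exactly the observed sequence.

0,3,1,3,0,1,0,2,3,0

  0: obs=x cand={0} pick 0 [start]
  1: obs=z cand={1,3} pick 3 [0->3 ok]
  2: obs=z cand={1,3} pick 1 [3->1 ok]
  3: obs=z cand={1,3} pick 3 [1->3 ok]
  4: obs=x cand={0} pick 0 [3->0 ok]
  5: obs=z cand={1,3} pick 1 [0->1 ok]
  6: obs=x cand={0} pick 0 [1->0 ok]
  7: obs=y cand={2} pick 2 [0->2 ok]
  8: obs=z cand={1,3} pick 3 [2->3 ok]
  9: obs=x cand={0} pick 0 [3->0 ok]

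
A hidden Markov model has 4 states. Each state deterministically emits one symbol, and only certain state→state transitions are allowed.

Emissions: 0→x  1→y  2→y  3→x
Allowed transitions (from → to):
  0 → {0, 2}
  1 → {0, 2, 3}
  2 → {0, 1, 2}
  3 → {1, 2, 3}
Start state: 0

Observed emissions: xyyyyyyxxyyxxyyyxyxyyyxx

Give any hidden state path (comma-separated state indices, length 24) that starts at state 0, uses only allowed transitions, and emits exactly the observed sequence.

0,2,2,1,2,2,2,0,0,2,2,0,0,2,1,2,0,2,0,2,2,1,0,0

  t0 'x' -> {0,3}, take 0 (start)
  t1 'y' -> {1,2}, take 2 (0->2 ok)
  t2 'y' -> {1,2}, take 2 (2->2 ok)
  t3 'y' -> {1,2}, take 1 (2->1 ok)
  t4 'y' -> {1,2}, take 2 (1->2 ok)
  t5 'y' -> {1,2}, take 2 (2->2 ok)
  t6 'y' -> {1,2}, take 2 (2->2 ok)
  t7 'x' -> {0,3}, take 0 (2->0 ok)
  t8 'x' -> {0,3}, take 0 (0->0 ok)
  t9 'y' -> {1,2}, take 2 (0->2 ok)
  t10 'y' -> {1,2}, take 2 (2->2 ok)
  t11 'x' -> {0,3}, take 0 (2->0 ok)
  t12 'x' -> {0,3}, take 0 (0->0 ok)
  t13 'y' -> {1,2}, take 2 (0->2 ok)
  t14 'y' -> {1,2}, take 1 (2->1 ok)
  t15 'y' -> {1,2}, take 2 (1->2 ok)
  t16 'x' -> {0,3}, take 0 (2->0 ok)
  t17 'y' -> {1,2}, take 2 (0->2 ok)
  t18 'x' -> {0,3}, take 0 (2->0 ok)
  t19 'y' -> {1,2}, take 2 (0->2 ok)
  t20 'y' -> {1,2}, take 2 (2->2 ok)
  t21 'y' -> {1,2}, take 1 (2->1 ok)
  t22 'x' -> {0,3}, take 0 (1->0 ok)
  t23 'x' -> {0,3}, take 0 (0->0 ok)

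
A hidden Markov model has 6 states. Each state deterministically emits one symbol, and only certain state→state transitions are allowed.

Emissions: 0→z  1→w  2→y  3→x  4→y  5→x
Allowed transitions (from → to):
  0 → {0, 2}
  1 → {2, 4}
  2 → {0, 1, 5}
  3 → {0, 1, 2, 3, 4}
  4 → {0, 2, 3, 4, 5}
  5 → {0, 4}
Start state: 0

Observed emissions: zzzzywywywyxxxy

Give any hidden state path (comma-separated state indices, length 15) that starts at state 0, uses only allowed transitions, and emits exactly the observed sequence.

  pos 0: z in {0}, choose 0; start
  pos 1: z in {0}, choose 0; 0->0 ok
  pos 2: z in {0}, choose 0; 0->0 ok
  pos 3: z in {0}, choose 0; 0->0 ok
  pos 4: y in {2,4}, choose 2; 0->2 ok
  pos 5: w in {1}, choose 1; 2->1 ok
  pos 6: y in {2,4}, choose 2; 1->2 ok
  pos 7: w in {1}, choose 1; 2->1 ok
  pos 8: y in {2,4}, choose 2; 1->2 ok
  pos 9: w in {1}, choose 1; 2->1 ok
  pos 10: y in {2,4}, choose 4; 1->4 ok
  pos 11: x in {3,5}, choose 3; 4->3 ok
  pos 12: x in {3,5}, choose 3; 3->3 ok
  pos 13: x in {3,5}, choose 3; 3->3 ok
  pos 14: y in {2,4}, choose 2; 3->2 ok

0,0,0,0,2,1,2,1,2,1,4,3,3,3,2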